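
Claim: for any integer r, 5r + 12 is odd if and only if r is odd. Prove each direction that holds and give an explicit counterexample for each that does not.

Both directions hold; the statement is true.

[⇒] Suppose 5r + 12 is odd. Since 5 is odd, 5r and r have the same parity, so 5r + 12 ≡ r + 12 (mod 2). As 12 is even, 5r + 12 is odd exactly when r is odd. Thus r is odd.

[⇐] Conversely, suppose r is odd; write r = 2j + 1. Then 5r + 12 = 5·(2j + 1) + 12 = 2·5j + 17, which is odd.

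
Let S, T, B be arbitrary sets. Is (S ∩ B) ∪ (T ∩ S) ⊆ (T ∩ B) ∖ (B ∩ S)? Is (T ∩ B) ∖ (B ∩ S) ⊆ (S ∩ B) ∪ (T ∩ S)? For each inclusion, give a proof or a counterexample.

Forward inclusion. This inclusion fails. Take S = {1}, T = {1}, B = ∅; then 1 ∈ (S ∩ B) ∪ (T ∩ S) but 1 ∉ (T ∩ B) ∖ (B ∩ S).

Reverse inclusion. This inclusion fails. Take S = ∅, T = {1}, B = {1}; then 1 ∈ (T ∩ B) ∖ (B ∩ S) but 1 ∉ (S ∩ B) ∪ (T ∩ S).

(⊆) fails and (⊇) fails.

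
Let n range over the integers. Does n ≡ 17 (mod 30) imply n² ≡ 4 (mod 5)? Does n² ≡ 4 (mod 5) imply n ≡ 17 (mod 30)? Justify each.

The forward direction holds; the converse fails.

(→) Suppose n ≡ 17 (mod 30). Then n² ≡ 17² = 289 (mod 30), and since 5 ∣ 30, also n² ≡ 4 (mod 5).

(←) This fails: take n = 2. Then 2² = 4 ≡ 4 (mod 5), yet 2 ≡ 2 (mod 30), not 17.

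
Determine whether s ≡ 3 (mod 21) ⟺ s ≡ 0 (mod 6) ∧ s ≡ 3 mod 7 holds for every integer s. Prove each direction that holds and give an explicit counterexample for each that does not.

[⇒] This fails: s = 3 gives 3 ≡ 3 (mod 21) but 3 ≡ 3 (mod 6), so the conjunction on the right does not hold.

[⇐] Conversely, if s ≡ 0 (mod 6) and s ≡ 3 (mod 7), then by the Chinese remainder theorem s ≡ 24 (mod 42). Since 24 ≡ 3 (mod 21) and 21 ∣ 42, we get s ≡ 3 (mod 21).

Only the reverse direction holds.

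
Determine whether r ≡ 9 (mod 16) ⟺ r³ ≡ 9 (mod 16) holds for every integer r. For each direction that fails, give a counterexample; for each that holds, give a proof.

(⟹) Suppose r ≡ 9 (mod 16). Write r = 16j + 9. Then (16j + 9)³ = 4096j³ + 6912j² + 3888j + 729 = 16(256j³ + 432j² + 243j + 45) + 9, so r³ ≡ 9 (mod 16).

(⟸) Conversely, suppose r³ ≡ 9 (mod 16). The only residue r in {0, …, 15} with r³ ≡ 9 (mod 16) is r = 9, so r ≡ 9 (mod 16).

Both directions hold.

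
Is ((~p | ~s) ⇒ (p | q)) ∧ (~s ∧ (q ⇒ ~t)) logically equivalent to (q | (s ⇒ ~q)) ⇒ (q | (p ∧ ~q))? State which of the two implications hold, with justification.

(→) Assume the antecedent. If q is true, the consequent reduces to true regardless of the other variables. If q is false, the antecedent forces (t = F, q = F, p = T, s = F) or (t = T, q = F, p = T, s = F), and the consequent holds there. Either way the consequent holds.

(←) This fails. Under t = T, q = T, p = F, s = F, the left side is false but the right side is true.

Only the forward direction holds.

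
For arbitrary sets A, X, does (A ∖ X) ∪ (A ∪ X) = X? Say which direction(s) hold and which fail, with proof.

(⟸) Let x ∈ X. Then either x ∈ X and x ∉ A; or x ∈ A ∩ X. In each case x ∈ (A ∖ X) ∪ (A ∪ X), so X ⊆ (A ∖ X) ∪ (A ∪ X).

(⟹) This inclusion fails. Take A = {1}, X = ∅; then 1 ∈ (A ∖ X) ∪ (A ∪ X) but 1 ∉ X.

Only the reverse inclusion holds.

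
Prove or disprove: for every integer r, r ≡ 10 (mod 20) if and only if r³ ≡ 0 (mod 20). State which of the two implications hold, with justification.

Only the forward implication holds.

[⇒] Suppose r ≡ 10 (mod 20). Write r = 20j + 10. Then (20j + 10)³ = 8000j³ + 12000j² + 6000j + 1000 = 20(400j³ + 600j² + 300j + 50) + 0, so r³ ≡ 0 (mod 20).

[⇐] This fails: take r = 0. Then 0³ = 0 ≡ 0 (mod 20), yet 0 ≡ 0 (mod 20), not 10.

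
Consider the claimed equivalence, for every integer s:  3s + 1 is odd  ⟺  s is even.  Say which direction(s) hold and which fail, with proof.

(⟹) Suppose 3s + 1 is odd. Since 3 is odd, 3s and s have the same parity, so 3s + 1 ≡ s + 1 (mod 2). As 1 is odd, 3s + 1 is odd exactly when s is even. Thus s is even.

(⟸) Conversely, suppose s is even; write s = 2j. Then 3s + 1 = 3·(2j) + 1 = 2·3j + 1, which is odd.

Both directions hold.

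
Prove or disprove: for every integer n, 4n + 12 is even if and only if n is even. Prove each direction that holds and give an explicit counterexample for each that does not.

Forward direction. This fails: take n = 3. Then 4n + 12 = 24, which is even, yet n = 3 is odd, not even.

Converse. Suppose n is even. Since 4 is even, 4n is even for every n, so 4n + 12 has the same parity as 12, which is even. Hence 4n + 12 is even.

Only the reverse direction holds.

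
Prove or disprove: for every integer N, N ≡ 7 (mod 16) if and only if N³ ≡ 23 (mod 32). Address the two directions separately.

(⇒) fails; (⇐) holds.

(→) This fails: take N = 23. Then 23 ≡ 7 (mod 16), but 23³ = 12167 ≡ 7 (mod 32), not 23.

(←) Conversely, the residues r modulo 32 with r³ ≡ 23 (mod 32) are exactly {7}, and each is ≡ 7 (mod 16).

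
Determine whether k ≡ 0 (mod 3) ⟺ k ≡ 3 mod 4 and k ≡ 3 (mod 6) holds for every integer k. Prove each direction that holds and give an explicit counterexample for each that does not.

Not equivalent: only (⇐) holds.

Forward direction. This fails: k = 0 gives 0 ≡ 0 (mod 3) but 0 ≡ 0 (mod 4), so the conjunction on the right does not hold.

Converse. If k ≡ 3 (mod 4) and k ≡ 3 (mod 6), then by the Chinese remainder theorem k ≡ 3 (mod 12). Since 3 ≡ 0 (mod 3) and 3 ∣ 12, we get k ≡ 0 (mod 3).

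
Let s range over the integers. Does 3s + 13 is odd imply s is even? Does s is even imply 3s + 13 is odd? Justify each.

(→) Suppose 3s + 13 is odd. Since 3 is odd, 3s and s have the same parity, so 3s + 13 ≡ s + 13 (mod 2). As 13 is odd, 3s + 13 is odd exactly when s is even. Thus s is even.

(←) Conversely, suppose s is even; write s = 2j. Then 3s + 13 = 3·(2j) + 13 = 2·3j + 13, which is odd.

The biconditional holds.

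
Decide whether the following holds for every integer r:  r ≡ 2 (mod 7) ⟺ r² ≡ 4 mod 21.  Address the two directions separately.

(⇒) fails and (⇐) fails.

(⇒) This fails: take r = 9. Then 9 ≡ 2 (mod 7), but 9² = 81 ≡ 18 (mod 21), not 4.

(⇐) This fails: take r = 5. Then 5² = 25 ≡ 4 (mod 21), yet 5 ≡ 5 (mod 7), not 2.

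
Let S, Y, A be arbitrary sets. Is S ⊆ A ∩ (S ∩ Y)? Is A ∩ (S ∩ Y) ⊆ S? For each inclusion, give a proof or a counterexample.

(⊆) fails; (⊇) holds.

(⊆) This inclusion fails. Take S = {1}, Y = ∅, A = ∅; then 1 ∈ S but 1 ∉ A ∩ (S ∩ Y).

(⊇) Let x ∈ A ∩ (S ∩ Y). Then x ∈ S ∩ Y ∩ A, from which x ∈ S.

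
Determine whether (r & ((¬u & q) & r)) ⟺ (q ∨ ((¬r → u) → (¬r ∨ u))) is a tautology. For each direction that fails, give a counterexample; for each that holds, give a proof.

(⟹) Assume the antecedent. If r is true, the antecedent forces (r = T, q = T, u = F), and q ∨ ((¬r → u) → (¬r ∨ u)) holds there. If r is false, the antecedent cannot hold. Either way q ∨ ((¬r → u) → (¬r ∨ u)) holds.

(⟸) This fails. Under r = F, q = F, u = F, the left side is false but the right side is true.

(⇒) holds; (⇐) fails.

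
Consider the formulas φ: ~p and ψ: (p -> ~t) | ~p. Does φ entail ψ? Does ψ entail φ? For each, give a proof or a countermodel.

Only the forward direction holds.

Converse. This fails. Under p = T, t = F, the left side is false but the right side is true.

Forward direction. Assume the antecedent. If p is true, the antecedent cannot hold. If p is false, (p -> ~t) | ~p reduces to true regardless of the other variables. Either way (p -> ~t) | ~p holds.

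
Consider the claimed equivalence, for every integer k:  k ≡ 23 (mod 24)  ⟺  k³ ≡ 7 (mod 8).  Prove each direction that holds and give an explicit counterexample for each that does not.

(⇒) Suppose k ≡ 23 (mod 24). Then k³ ≡ 23³ = 12167 (mod 24), and since 8 ∣ 24, also k³ ≡ 7 (mod 8).

(⇐) This fails: take k = 7. Then 7³ = 343 ≡ 7 (mod 8), yet 7 ≡ 7 (mod 24), not 23.

Only the forward direction holds.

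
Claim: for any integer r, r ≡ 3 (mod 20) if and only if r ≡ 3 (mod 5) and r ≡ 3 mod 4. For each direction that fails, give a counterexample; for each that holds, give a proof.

The biconditional holds.

Forward direction. Suppose r ≡ 3 (mod 20); write r = 20j + 3. Since 5 ∣ 20, reducing mod 5 gives r ≡ 3 (mod 5); since 4 ∣ 20, reducing mod 4 gives r ≡ 3 (mod 4).

Converse. If r ≡ 3 (mod 5) and r ≡ 3 (mod 4), then by the Chinese remainder theorem r ≡ 3 (mod 20). This is exactly r ≡ 3 (mod 20).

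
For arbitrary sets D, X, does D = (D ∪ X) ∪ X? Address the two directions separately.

Forward inclusion. Let x ∈ D. Then either x ∈ D and x ∉ X; or x ∈ D ∩ X. In each case x ∈ (D ∪ X) ∪ X, so D ⊆ (D ∪ X) ∪ X.

Reverse inclusion. This inclusion fails. Take D = ∅, X = {1}; then 1 ∈ (D ∪ X) ∪ X but 1 ∉ D.

(⊆) holds; (⊇) fails.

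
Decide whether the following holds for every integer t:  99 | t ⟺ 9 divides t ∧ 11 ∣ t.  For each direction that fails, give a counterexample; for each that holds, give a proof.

Both directions hold; the statement is true.

[⇒] If 99 ∣ t, write t = 99q. Since 99 = 11·9, t = 9·(11q), so 9 ∣ t; and since 99 = 9·11, t = 11·(9q), so 11 ∣ t.

[⇐] Suppose 9 ∣ t and 11 ∣ t. Any common multiple of 9 and 11 is a multiple of their lcm; here gcd(9, 11) = 1, so lcm(9, 11) = 9·11 = 99, so 99 ∣ t.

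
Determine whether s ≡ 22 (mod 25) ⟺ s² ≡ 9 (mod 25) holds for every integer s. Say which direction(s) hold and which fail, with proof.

(⇒) Suppose s ≡ 22 (mod 25). Write s = 25j + 22. Then (25j + 22)² = 625j² + 1100j + 484 = 25(25j² + 44j + 19) + 9, so s² ≡ 9 (mod 25).

(⇐) This fails: take s = 3. Then 3² = 9 ≡ 9 (mod 25), yet 3 ≡ 3 (mod 25), not 22.

Not equivalent: only (⇒) holds.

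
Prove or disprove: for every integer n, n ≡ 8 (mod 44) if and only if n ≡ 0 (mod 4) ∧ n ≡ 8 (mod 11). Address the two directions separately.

(⟸) If n ≡ 0 (mod 4) and n ≡ 8 (mod 11), then by the Chinese remainder theorem n ≡ 8 (mod 44). This is exactly n ≡ 8 (mod 44).

(⟹) Suppose n ≡ 8 (mod 44); write n = 44j + 8. Since 4 ∣ 44, reducing mod 4 gives n ≡ 8 ≡ 0 (mod 4); since 11 ∣ 44, reducing mod 11 gives n ≡ 8 (mod 11).

The biconditional holds.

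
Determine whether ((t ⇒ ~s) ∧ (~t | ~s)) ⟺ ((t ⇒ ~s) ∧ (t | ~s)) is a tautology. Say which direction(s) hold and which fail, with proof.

The forward direction fails; the converse holds.

[⇒] This fails. Under s = T, t = F, the left side is true but the right side is false.

[⇐] Assume the antecedent. If s is true, the antecedent cannot hold. If s is false, (t ⇒ ~s) ∧ (~t | ~s) reduces to true regardless of the other variables. Either way (t ⇒ ~s) ∧ (~t | ~s) holds.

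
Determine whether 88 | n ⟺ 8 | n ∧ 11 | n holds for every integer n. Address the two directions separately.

Both implications hold.

(⟹) If 88 ∣ n, write n = 88q. Since 88 = 11·8, n = 8·(11q), so 8 ∣ n; and since 88 = 8·11, n = 11·(8q), so 11 ∣ n.

(⟸) Suppose 8 ∣ n and 11 ∣ n. Any common multiple of 8 and 11 is a multiple of their lcm; here gcd(8, 11) = 1, so lcm(8, 11) = 8·11 = 88, so 88 ∣ n.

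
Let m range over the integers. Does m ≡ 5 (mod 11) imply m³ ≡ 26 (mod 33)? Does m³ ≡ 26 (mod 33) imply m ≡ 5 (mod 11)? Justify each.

Converse. The residues r modulo 33 with r³ ≡ 26 (mod 33) are exactly {5}, and each is ≡ 5 (mod 11).

Forward direction. This fails: take m = 16. Then 16 ≡ 5 (mod 11), but 16³ = 4096 ≡ 4 (mod 33), not 26.

(⇒) fails; (⇐) holds.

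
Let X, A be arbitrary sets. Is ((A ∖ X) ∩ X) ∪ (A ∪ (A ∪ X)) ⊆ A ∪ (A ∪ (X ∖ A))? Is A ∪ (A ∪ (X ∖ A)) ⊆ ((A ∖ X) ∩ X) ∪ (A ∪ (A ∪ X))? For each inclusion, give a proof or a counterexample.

Reverse inclusion. Let x ∈ A ∪ (A ∪ (X ∖ A)). Then either x ∈ X and x ∉ A; or x ∈ A and x ∉ X; or x ∈ X ∩ A. In each case x ∈ ((A ∖ X) ∩ X) ∪ (A ∪ (A ∪ X)), so A ∪ (A ∪ (X ∖ A)) ⊆ ((A ∖ X) ∩ X) ∪ (A ∪ (A ∪ X)).

Forward inclusion. Let x ∈ ((A ∖ X) ∩ X) ∪ (A ∪ (A ∪ X)). Then either x ∈ X and x ∉ A; or x ∈ A and x ∉ X; or x ∈ X ∩ A. In each case x ∈ A ∪ (A ∪ (X ∖ A)), so ((A ∖ X) ∩ X) ∪ (A ∪ (A ∪ X)) ⊆ A ∪ (A ∪ (X ∖ A)).

The two sets are equal.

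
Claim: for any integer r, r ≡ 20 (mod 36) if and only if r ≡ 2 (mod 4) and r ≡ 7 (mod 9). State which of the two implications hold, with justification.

(→) This fails: r = 20 gives 20 ≡ 20 (mod 36) but 20 ≡ 0 (mod 4), so the conjunction on the right does not hold.

(←) This fails: r = 34 satisfies both congruences on the right (34 ≡ 2 mod 4 and 34 ≡ 7 mod 9) yet 34 ≡ 34 (mod 36), not 20.

(⇒) fails and (⇐) fails.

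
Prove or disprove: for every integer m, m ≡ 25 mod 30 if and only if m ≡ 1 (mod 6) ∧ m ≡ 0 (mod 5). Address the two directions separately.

(⇒) Suppose m ≡ 25 (mod 30); write m = 30j + 25. Since 6 ∣ 30, reducing mod 6 gives m ≡ 25 ≡ 1 (mod 6); since 5 ∣ 30, reducing mod 5 gives m ≡ 25 ≡ 0 (mod 5).

(⇐) Conversely, if m ≡ 1 (mod 6) and m ≡ 0 (mod 5), then by the Chinese remainder theorem m ≡ 25 (mod 30). This is exactly m ≡ 25 (mod 30).

Both directions hold; the statement is true.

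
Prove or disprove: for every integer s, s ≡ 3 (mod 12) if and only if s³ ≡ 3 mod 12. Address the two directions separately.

Equivalent; both directions hold.

(⟹) Suppose s ≡ 3 (mod 12). Write s = 12j + 3. Then (12j + 3)³ = 1728j³ + 1296j² + 324j + 27 = 12(144j³ + 108j² + 27j + 2) + 3, so s³ ≡ 3 (mod 12).

(⟸) Conversely, suppose s³ ≡ 3 (mod 12). The only residue r in {0, …, 11} with r³ ≡ 3 (mod 12) is r = 3, so s ≡ 3 (mod 12).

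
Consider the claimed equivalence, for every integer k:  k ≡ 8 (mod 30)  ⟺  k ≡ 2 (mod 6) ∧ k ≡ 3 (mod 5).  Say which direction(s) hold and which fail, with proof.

Both directions hold.

(⟹) Suppose k ≡ 8 (mod 30); write k = 30j + 8. Since 6 ∣ 30, reducing mod 6 gives k ≡ 8 ≡ 2 (mod 6); since 5 ∣ 30, reducing mod 5 gives k ≡ 8 ≡ 3 (mod 5).

(⟸) Conversely, if k ≡ 2 (mod 6) and k ≡ 3 (mod 5), then by the Chinese remainder theorem k ≡ 8 (mod 30). This is exactly k ≡ 8 (mod 30).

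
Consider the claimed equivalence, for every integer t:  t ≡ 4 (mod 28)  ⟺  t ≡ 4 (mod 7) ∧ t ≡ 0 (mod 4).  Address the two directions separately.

Both directions hold.

[⇒] Suppose t ≡ 4 (mod 28); write t = 28j + 4. Since 7 ∣ 28, reducing mod 7 gives t ≡ 4 (mod 7); since 4 ∣ 28, reducing mod 4 gives t ≡ 4 ≡ 0 (mod 4).

[⇐] Conversely, if t ≡ 4 (mod 7) and t ≡ 0 (mod 4), then by the Chinese remainder theorem t ≡ 4 (mod 28). This is exactly t ≡ 4 (mod 28).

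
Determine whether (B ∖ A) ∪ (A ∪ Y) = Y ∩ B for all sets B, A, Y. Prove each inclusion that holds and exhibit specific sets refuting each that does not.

The sets are not equal: only the reverse inclusion holds.

Forward inclusion. This inclusion fails. Take B = {1}, A = ∅, Y = ∅; then 1 ∈ (B ∖ A) ∪ (A ∪ Y) but 1 ∉ Y ∩ B.

Reverse inclusion. Let x ∈ Y ∩ B. Then either x ∈ B ∩ Y and x ∉ A; or x ∈ B ∩ A ∩ Y. In each case x ∈ (B ∖ A) ∪ (A ∪ Y), so Y ∩ B ⊆ (B ∖ A) ∪ (A ∪ Y).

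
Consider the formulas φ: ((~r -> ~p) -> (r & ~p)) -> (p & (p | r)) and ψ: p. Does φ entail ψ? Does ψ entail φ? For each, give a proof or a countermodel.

(⇒) fails; (⇐) holds.

Forward direction. This fails. Under p = F, r = F, the left side is true but the right side is false.

Converse. Assume the antecedent. If p is true, the consequent reduces to true regardless of the other variables. If p is false, the antecedent cannot hold. Either way the consequent holds.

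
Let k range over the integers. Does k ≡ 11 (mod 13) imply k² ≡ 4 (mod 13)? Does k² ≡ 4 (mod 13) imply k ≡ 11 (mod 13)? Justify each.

Not equivalent: only (⇒) holds.

(←) This fails: take k = 2. Then 2² = 4 ≡ 4 (mod 13), yet 2 ≡ 2 (mod 13), not 11.

(→) Suppose k ≡ 11 (mod 13). Write k = 13j + 11. Then (13j + 11)² = 169j² + 286j + 121 = 13(13j² + 22j + 9) + 4, so k² ≡ 4 (mod 13).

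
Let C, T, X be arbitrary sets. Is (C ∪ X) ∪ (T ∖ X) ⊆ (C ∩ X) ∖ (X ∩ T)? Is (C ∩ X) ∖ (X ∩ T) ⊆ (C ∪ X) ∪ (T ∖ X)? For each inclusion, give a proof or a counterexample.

The sets are not equal: only the reverse inclusion holds.

(⊆) This inclusion fails. Take C = {1}, T = ∅, X = ∅; then 1 ∈ (C ∪ X) ∪ (T ∖ X) but 1 ∉ (C ∩ X) ∖ (X ∩ T).

(⊇) Let x ∈ (C ∩ X) ∖ (X ∩ T). Then x ∈ C ∩ X and x ∉ T, from which x ∈ (C ∪ X) ∪ (T ∖ X).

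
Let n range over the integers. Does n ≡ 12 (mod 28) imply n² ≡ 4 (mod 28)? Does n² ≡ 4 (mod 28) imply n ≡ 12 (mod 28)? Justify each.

(⇒) Suppose n ≡ 12 (mod 28). Write n = 28j + 12. Then (28j + 12)² = 784j² + 672j + 144 = 28(28j² + 24j + 5) + 4, so n² ≡ 4 (mod 28).

(⇐) This fails: take n = 2. Then 2² = 4 ≡ 4 (mod 28), yet 2 ≡ 2 (mod 28), not 12.

(⇒) holds; (⇐) fails.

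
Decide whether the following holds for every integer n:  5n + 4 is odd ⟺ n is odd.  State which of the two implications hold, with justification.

Both directions hold; the statement is true.

Forward direction. Suppose 5n + 4 is odd. Since 5 is odd, 5n and n have the same parity, so 5n + 4 ≡ n + 4 (mod 2). As 4 is even, 5n + 4 is odd exactly when n is odd. Thus n is odd.

Converse. Suppose n is odd; write n = 2j + 1. Then 5n + 4 = 5·(2j + 1) + 4 = 2·5j + 9, which is odd.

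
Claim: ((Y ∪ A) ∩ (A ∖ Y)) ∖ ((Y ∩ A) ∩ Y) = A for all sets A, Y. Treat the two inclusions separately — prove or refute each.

Forward inclusion. Let x ∈ ((Y ∪ A) ∩ (A ∖ Y)) ∖ ((Y ∩ A) ∩ Y). Then x ∈ A and x ∉ Y, from which x ∈ A.

Reverse inclusion. This inclusion fails. Take A = {1}, Y = {1}; then 1 ∈ A but 1 ∉ ((Y ∪ A) ∩ (A ∖ Y)) ∖ ((Y ∩ A) ∩ Y).

(⊆) holds; (⊇) fails.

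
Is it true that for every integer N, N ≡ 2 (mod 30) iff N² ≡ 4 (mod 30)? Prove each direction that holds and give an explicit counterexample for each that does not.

The forward direction holds; the converse fails.

(⟹) Suppose N ≡ 2 (mod 30). Write N = 30j + 2. Then (30j + 2)² = 900j² + 120j + 4 = 30(30j² + 4j) + 4, so N² ≡ 4 (mod 30).

(⟸) This fails: take N = 8. Then 8² = 64 ≡ 4 (mod 30), yet 8 ≡ 8 (mod 30), not 2.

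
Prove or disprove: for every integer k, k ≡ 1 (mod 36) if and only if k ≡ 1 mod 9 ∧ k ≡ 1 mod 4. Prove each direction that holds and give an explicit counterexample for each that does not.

Both directions hold.

(⟹) Suppose k ≡ 1 (mod 36); write k = 36j + 1. Since 9 ∣ 36, reducing mod 9 gives k ≡ 1 (mod 9); since 4 ∣ 36, reducing mod 4 gives k ≡ 1 (mod 4).

(⟸) Conversely, if k ≡ 1 (mod 9) and k ≡ 1 (mod 4), then by the Chinese remainder theorem k ≡ 1 (mod 36). This is exactly k ≡ 1 (mod 36).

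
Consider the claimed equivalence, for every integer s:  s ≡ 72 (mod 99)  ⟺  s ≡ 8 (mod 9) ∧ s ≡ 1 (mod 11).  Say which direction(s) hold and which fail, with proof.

(⇒) fails and (⇐) fails.

(⇒) This fails: s = 72 gives 72 ≡ 72 (mod 99) but 72 ≡ 0 (mod 9), so the conjunction on the right does not hold.

(⇐) This fails: s = 89 satisfies both congruences on the right (89 ≡ 8 mod 9 and 89 ≡ 1 mod 11) yet 89 ≡ 89 (mod 99), not 72.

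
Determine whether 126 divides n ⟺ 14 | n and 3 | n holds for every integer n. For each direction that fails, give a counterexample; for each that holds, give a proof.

The forward direction holds; the converse fails.

(⇒) If 126 ∣ n, write n = 126q. Since 126 = 9·14, n = 14·(9q), so 14 ∣ n; and since 126 = 42·3, n = 3·(42q), so 3 ∣ n.

(⇐) This fails: take n = 42. Both 14 ∣ 42 and 3 ∣ 42, yet 42 is not a multiple of 126 (since 42 = 0·126 + 42), so 126 ∤ 42.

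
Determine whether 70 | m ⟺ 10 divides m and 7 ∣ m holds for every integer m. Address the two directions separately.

The biconditional holds.

(→) If 70 ∣ m, write m = 70q. Since 70 = 7·10, m = 10·(7q), so 10 ∣ m; and since 70 = 10·7, m = 7·(10q), so 7 ∣ m.

(←) Suppose 10 ∣ m and 7 ∣ m. Any common multiple of 10 and 7 is a multiple of their lcm; here gcd(10, 7) = 1, so lcm(10, 7) = 10·7 = 70, so 70 ∣ m.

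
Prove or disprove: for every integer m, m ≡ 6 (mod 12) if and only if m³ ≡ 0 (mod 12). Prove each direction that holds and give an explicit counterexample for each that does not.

Forward direction. Suppose m ≡ 6 (mod 12). Write m = 12j + 6. Then (12j + 6)³ = 1728j³ + 2592j² + 1296j + 216 = 12(144j³ + 216j² + 108j + 18) + 0, so m³ ≡ 0 (mod 12).

Converse. This fails: take m = 0. Then 0³ = 0 ≡ 0 (mod 12), yet 0 ≡ 0 (mod 12), not 6.

The forward direction holds; the converse fails.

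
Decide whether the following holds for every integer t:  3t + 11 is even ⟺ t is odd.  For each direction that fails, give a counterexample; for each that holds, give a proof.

Both directions hold.

(⇐) Suppose t is odd; write t = 2j + 1. Then 3t + 11 = 3·(2j + 1) + 11 = 2·3j + 14, which is even.

(⇒) Suppose 3t + 11 is even. Since 3 is odd, 3t and t have the same parity, so 3t + 11 ≡ t + 11 (mod 2). As 11 is odd, 3t + 11 is even exactly when t is odd. Thus t is odd.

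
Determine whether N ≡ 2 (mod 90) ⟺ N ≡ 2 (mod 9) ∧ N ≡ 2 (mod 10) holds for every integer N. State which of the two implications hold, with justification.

[⇒] Suppose N ≡ 2 (mod 90); write N = 90j + 2. Since 9 ∣ 90, reducing mod 9 gives N ≡ 2 (mod 9); since 10 ∣ 90, reducing mod 10 gives N ≡ 2 (mod 10).

[⇐] Conversely, if N ≡ 2 (mod 9) and N ≡ 2 (mod 10), then by the Chinese remainder theorem N ≡ 2 (mod 90). This is exactly N ≡ 2 (mod 90).

Both implications hold.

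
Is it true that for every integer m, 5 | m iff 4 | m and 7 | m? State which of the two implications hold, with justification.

(→) This fails: take m = 5. Certainly 5 ∣ 5, but 4 ∤ 5.

(←) This fails: take m = 28. Both 4 ∣ 28 and 7 ∣ 28, yet 28 is not a multiple of 5 (since 28 = 5·5 + 3), so 5 ∤ 28.

Neither implication holds.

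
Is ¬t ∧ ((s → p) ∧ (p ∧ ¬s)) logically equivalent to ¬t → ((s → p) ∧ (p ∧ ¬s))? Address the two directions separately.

(⇒) Assume the antecedent. If s is true, the antecedent cannot hold. If s is false, the antecedent forces (s = F, t = F, p = T), and ¬t → ((s → p) ∧ (p ∧ ¬s)) holds there. Either way ¬t → ((s → p) ∧ (p ∧ ¬s)) holds.

(⇐) This fails. Under s = F, t = T, p = F, the left side is false but the right side is true.

(⇒) holds; (⇐) fails.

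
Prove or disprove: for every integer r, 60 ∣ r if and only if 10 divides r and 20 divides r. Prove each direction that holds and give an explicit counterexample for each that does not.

Forward direction. If 60 ∣ r, write r = 60q. Since 60 = 6·10, r = 10·(6q), so 10 ∣ r; and since 60 = 3·20, r = 20·(3q), so 20 ∣ r.

Converse. This fails: take r = 20. Both 10 ∣ 20 and 20 ∣ 20, yet 20 is not a multiple of 60 (since 20 = 0·60 + 20), so 60 ∤ 20.

(⇒) holds; (⇐) fails.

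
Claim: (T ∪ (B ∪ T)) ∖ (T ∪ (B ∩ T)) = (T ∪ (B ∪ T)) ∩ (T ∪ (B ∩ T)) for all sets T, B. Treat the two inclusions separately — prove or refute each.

Both inclusions fail.

Forward inclusion. This inclusion fails. Take T = ∅, B = {1}; then 1 ∈ (T ∪ (B ∪ T)) ∖ (T ∪ (B ∩ T)) but 1 ∉ (T ∪ (B ∪ T)) ∩ (T ∪ (B ∩ T)).

Reverse inclusion. This inclusion fails. Take T = {1}, B = ∅; then 1 ∈ (T ∪ (B ∪ T)) ∩ (T ∪ (B ∩ T)) but 1 ∉ (T ∪ (B ∪ T)) ∖ (T ∪ (B ∩ T)).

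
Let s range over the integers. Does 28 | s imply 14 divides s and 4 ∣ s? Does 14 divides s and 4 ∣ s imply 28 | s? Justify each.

Both directions hold.

(⟸) Suppose 14 ∣ s and 4 ∣ s. Any common multiple of 14 and 4 is a multiple of their lcm; here lcm(14, 4) = 14·4/gcd(14, 4) = 56/2 = 28, so 28 ∣ s.

(⟹) If 28 ∣ s, write s = 28q. Since 28 = 2·14, s = 14·(2q), so 14 ∣ s; and since 28 = 7·4, s = 4·(7q), so 4 ∣ s.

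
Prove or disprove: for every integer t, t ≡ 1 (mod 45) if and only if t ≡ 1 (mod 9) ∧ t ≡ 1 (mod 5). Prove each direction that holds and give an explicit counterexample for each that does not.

Forward direction. Suppose t ≡ 1 (mod 45); write t = 45j + 1. Since 9 ∣ 45, reducing mod 9 gives t ≡ 1 (mod 9); since 5 ∣ 45, reducing mod 5 gives t ≡ 1 (mod 5).

Converse. If t ≡ 1 (mod 9) and t ≡ 1 (mod 5), then by the Chinese remainder theorem t ≡ 1 (mod 45). This is exactly t ≡ 1 (mod 45).

Both directions hold.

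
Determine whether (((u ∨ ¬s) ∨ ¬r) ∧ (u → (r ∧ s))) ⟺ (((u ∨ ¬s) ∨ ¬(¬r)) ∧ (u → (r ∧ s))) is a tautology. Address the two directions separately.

(→) This fails. Under r = F, u = F, s = T, the left side is true but the right side is false.

(←) This fails. Under r = T, u = F, s = T, the left side is false but the right side is true.

Neither direction holds.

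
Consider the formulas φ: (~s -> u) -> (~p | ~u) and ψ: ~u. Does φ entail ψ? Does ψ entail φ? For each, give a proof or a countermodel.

(⇒) fails; (⇐) holds.

[⇒] This fails. Under u = T, s = F, p = F, the left side is true but the right side is false.

[⇐] Assume the antecedent. If u is true, the antecedent cannot hold. If u is false, (~s -> u) -> (~p | ~u) reduces to true regardless of the other variables. Either way (~s -> u) -> (~p | ~u) holds.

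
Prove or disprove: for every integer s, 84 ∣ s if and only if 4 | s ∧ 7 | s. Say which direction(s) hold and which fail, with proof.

Only the forward direction holds.

(⟹) If 84 ∣ s, write s = 84q. Since 84 = 21·4, s = 4·(21q), so 4 ∣ s; and since 84 = 12·7, s = 7·(12q), so 7 ∣ s.

(⟸) This fails: take s = 28. Both 4 ∣ 28 and 7 ∣ 28, yet 28 is not a multiple of 84 (since 28 = 0·84 + 28), so 84 ∤ 28.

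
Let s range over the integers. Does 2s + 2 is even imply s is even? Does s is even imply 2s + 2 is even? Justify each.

Only the converse holds.

(⇒) This fails: take s = 5. Then 2s + 2 = 12, which is even, yet s = 5 is odd, not even.

(⇐) Suppose s is even. Since 2 is even, 2s is even for every s, so 2s + 2 has the same parity as 2, which is even. Hence 2s + 2 is even.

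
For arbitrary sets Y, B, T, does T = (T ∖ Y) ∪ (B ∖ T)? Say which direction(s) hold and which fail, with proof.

(⟹) This inclusion fails. Take Y = {1}, B = ∅, T = {1}; then 1 ∈ T but 1 ∉ (T ∖ Y) ∪ (B ∖ T).

(⟸) This inclusion fails. Take Y = ∅, B = {1}, T = ∅; then 1 ∈ (T ∖ Y) ∪ (B ∖ T) but 1 ∉ T.

Both inclusions fail.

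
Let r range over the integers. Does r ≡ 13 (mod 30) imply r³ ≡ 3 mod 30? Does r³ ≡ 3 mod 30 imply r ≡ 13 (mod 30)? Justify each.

Both directions fail.

(→) This fails: take r = 13. Then 13 ≡ 13 (mod 30), but 13³ = 2197 ≡ 7 (mod 30), not 3.

(←) This fails: take r = 27. Then 27³ = 19683 ≡ 3 (mod 30), yet 27 ≡ 27 (mod 30), not 13.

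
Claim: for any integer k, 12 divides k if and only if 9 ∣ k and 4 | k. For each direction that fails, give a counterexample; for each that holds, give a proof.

(⟸) Suppose 9 ∣ k and 4 ∣ k. Any common multiple of 9 and 4 is a multiple of their lcm; here gcd(9, 4) = 1, so lcm(9, 4) = 9·4 = 36, so 36 ∣ k. Since 12 ∣ 36, it follows that 12 ∣ k.

(⟹) This fails: take k = 12. Certainly 12 ∣ 12, but 9 ∤ 12.

Only the converse holds.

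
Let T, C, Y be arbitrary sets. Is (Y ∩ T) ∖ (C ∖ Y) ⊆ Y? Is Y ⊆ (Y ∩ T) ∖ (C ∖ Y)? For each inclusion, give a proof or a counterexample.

(⟸) This inclusion fails. Take T = ∅, C = ∅, Y = {1}; then 1 ∈ Y but 1 ∉ (Y ∩ T) ∖ (C ∖ Y).

(⟹) Let x ∈ (Y ∩ T) ∖ (C ∖ Y). Then either x ∈ T ∩ Y and x ∉ C; or x ∈ T ∩ C ∩ Y. In each case x ∈ Y, so (Y ∩ T) ∖ (C ∖ Y) ⊆ Y.

The sets are not equal: only the forward inclusion holds.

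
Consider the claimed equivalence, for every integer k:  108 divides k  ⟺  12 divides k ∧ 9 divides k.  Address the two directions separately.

(⇒) holds; (⇐) fails.

[⇒] If 108 ∣ k, write k = 108q. Since 108 = 9·12, k = 12·(9q), so 12 ∣ k; and since 108 = 12·9, k = 9·(12q), so 9 ∣ k.

[⇐] This fails: take k = 36. Both 12 ∣ 36 and 9 ∣ 36, yet 36 is not a multiple of 108 (since 36 = 0·108 + 36), so 108 ∤ 36.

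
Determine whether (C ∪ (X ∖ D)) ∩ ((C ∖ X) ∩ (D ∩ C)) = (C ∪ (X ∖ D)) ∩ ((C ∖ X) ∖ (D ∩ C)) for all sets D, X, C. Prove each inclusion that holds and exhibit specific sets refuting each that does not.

(⊆) fails and (⊇) fails.

(⊆) This inclusion fails. Take D = {1}, X = ∅, C = {1}; then 1 ∈ (C ∪ (X ∖ D)) ∩ ((C ∖ X) ∩ (D ∩ C)) but 1 ∉ (C ∪ (X ∖ D)) ∩ ((C ∖ X) ∖ (D ∩ C)).

(⊇) This inclusion fails. Take D = ∅, X = ∅, C = {1}; then 1 ∈ (C ∪ (X ∖ D)) ∩ ((C ∖ X) ∖ (D ∩ C)) but 1 ∉ (C ∪ (X ∖ D)) ∩ ((C ∖ X) ∩ (D ∩ C)).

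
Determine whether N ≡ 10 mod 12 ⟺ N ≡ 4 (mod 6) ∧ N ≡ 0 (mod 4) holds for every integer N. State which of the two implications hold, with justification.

(⟹) This fails: N = 10 gives 10 ≡ 10 (mod 12) but 10 ≡ 2 (mod 4), so the conjunction on the right does not hold.

(⟸) This fails: N = 4 satisfies both congruences on the right (4 ≡ 4 mod 6 and 4 ≡ 0 mod 4) yet 4 ≡ 4 (mod 12), not 10.

Neither direction holds.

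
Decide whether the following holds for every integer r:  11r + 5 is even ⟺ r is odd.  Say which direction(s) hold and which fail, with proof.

Equivalent; both directions hold.

Forward direction. Suppose 11r + 5 is even. Since 11 is odd, 11r and r have the same parity, so 11r + 5 ≡ r + 5 (mod 2). As 5 is odd, 11r + 5 is even exactly when r is odd. Thus r is odd.

Converse. Suppose r is odd; write r = 2j + 1. Then 11r + 5 = 11·(2j + 1) + 5 = 2·11j + 16, which is even.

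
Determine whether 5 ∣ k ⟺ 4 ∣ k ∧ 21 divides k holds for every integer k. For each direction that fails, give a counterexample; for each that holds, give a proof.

Both directions fail.

(→) This fails: take k = 5. Certainly 5 ∣ 5, but 4 ∤ 5.

(←) This fails: take k = 84. Both 4 ∣ 84 and 21 ∣ 84, yet 84 is not a multiple of 5 (since 84 = 16·5 + 4), so 5 ∤ 84.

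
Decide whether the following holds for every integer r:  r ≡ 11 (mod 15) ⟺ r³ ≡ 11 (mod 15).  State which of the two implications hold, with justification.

Both directions hold; the statement is true.

(→) Suppose r ≡ 11 (mod 15). Write r = 15j + 11. Then (15j + 11)³ = 3375j³ + 7425j² + 5445j + 1331 = 15(225j³ + 495j² + 363j + 88) + 11, so r³ ≡ 11 (mod 15).

(←) Conversely, suppose r³ ≡ 11 (mod 15). The only residue r in {0, …, 14} with r³ ≡ 11 (mod 15) is r = 11, so r ≡ 11 (mod 15).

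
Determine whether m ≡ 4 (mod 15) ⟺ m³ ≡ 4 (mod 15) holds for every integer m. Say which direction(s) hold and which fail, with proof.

Both implications hold.

(⟸) Suppose m³ ≡ 4 (mod 15). The only residue r in {0, …, 14} with r³ ≡ 4 (mod 15) is r = 4, so m ≡ 4 (mod 15).

(⟹) Suppose m ≡ 4 (mod 15). Write m = 15j + 4. Then (15j + 4)³ = 3375j³ + 2700j² + 720j + 64 = 15(225j³ + 180j² + 48j + 4) + 4, so m³ ≡ 4 (mod 15).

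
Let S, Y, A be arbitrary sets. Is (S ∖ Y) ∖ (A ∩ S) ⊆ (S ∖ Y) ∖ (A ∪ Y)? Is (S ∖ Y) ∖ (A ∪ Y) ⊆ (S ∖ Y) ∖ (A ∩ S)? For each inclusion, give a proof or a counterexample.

(⊆) Let x ∈ (S ∖ Y) ∖ (A ∩ S). Then x ∈ S and x ∉ Y, A, from which x ∈ (S ∖ Y) ∖ (A ∪ Y).

(⊇) Let x ∈ (S ∖ Y) ∖ (A ∪ Y). Then x ∈ S and x ∉ Y, A, from which x ∈ (S ∖ Y) ∖ (A ∩ S).

The two sets are equal.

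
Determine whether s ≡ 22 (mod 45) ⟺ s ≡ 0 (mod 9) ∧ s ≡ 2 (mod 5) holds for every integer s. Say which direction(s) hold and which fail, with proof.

(⟹) This fails: s = 22 gives 22 ≡ 22 (mod 45) but 22 ≡ 4 (mod 9), so the conjunction on the right does not hold.

(⟸) This fails: s = 27 satisfies both congruences on the right (27 ≡ 0 mod 9 and 27 ≡ 2 mod 5) yet 27 ≡ 27 (mod 45), not 22.

(⇒) fails and (⇐) fails.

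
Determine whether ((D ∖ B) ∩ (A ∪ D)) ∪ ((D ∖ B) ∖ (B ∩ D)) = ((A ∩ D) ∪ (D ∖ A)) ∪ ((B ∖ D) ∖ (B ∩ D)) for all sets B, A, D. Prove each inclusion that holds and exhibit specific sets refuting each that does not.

(⊇) This inclusion fails. Take B = {1}, A = ∅, D = ∅; then 1 ∈ ((A ∩ D) ∪ (D ∖ A)) ∪ ((B ∖ D) ∖ (B ∩ D)) but 1 ∉ ((D ∖ B) ∩ (A ∪ D)) ∪ ((D ∖ B) ∖ (B ∩ D)).

(⊆) Let x ∈ ((D ∖ B) ∩ (A ∪ D)) ∪ ((D ∖ B) ∖ (B ∩ D)). Then either x ∈ D and x ∉ B, A; or x ∈ A ∩ D and x ∉ B. In each case x ∈ ((A ∩ D) ∪ (D ∖ A)) ∪ ((B ∖ D) ∖ (B ∩ D)), so ((D ∖ B) ∩ (A ∪ D)) ∪ ((D ∖ B) ∖ (B ∩ D)) ⊆ ((A ∩ D) ∪ (D ∖ A)) ∪ ((B ∖ D) ∖ (B ∩ D)).

(⊆) holds; (⊇) fails.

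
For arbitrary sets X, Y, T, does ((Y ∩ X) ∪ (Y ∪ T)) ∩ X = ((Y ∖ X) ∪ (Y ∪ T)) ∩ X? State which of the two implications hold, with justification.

(⟹) Let x ∈ ((Y ∩ X) ∪ (Y ∪ T)) ∩ X. Then either x ∈ X ∩ Y and x ∉ T; or x ∈ X ∩ T and x ∉ Y; or x ∈ X ∩ Y ∩ T. In each case x ∈ ((Y ∖ X) ∪ (Y ∪ T)) ∩ X, so ((Y ∩ X) ∪ (Y ∪ T)) ∩ X ⊆ ((Y ∖ X) ∪ (Y ∪ T)) ∩ X.

(⟸) Let x ∈ ((Y ∖ X) ∪ (Y ∪ T)) ∩ X. Then either x ∈ X ∩ Y and x ∉ T; or x ∈ X ∩ T and x ∉ Y; or x ∈ X ∩ Y ∩ T. In each case x ∈ ((Y ∩ X) ∪ (Y ∪ T)) ∩ X, so ((Y ∖ X) ∪ (Y ∪ T)) ∩ X ⊆ ((Y ∩ X) ∪ (Y ∪ T)) ∩ X.

The two sets are equal.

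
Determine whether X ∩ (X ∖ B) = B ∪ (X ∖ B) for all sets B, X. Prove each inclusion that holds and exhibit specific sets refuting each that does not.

Forward inclusion. Let x ∈ X ∩ (X ∖ B). Then x ∈ X and x ∉ B, from which x ∈ B ∪ (X ∖ B).

Reverse inclusion. This inclusion fails. Take B = {1}, X = ∅; then 1 ∈ B ∪ (X ∖ B) but 1 ∉ X ∩ (X ∖ B).

(⊆) holds; (⊇) fails.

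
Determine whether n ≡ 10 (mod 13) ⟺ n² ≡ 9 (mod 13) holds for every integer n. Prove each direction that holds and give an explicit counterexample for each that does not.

[⇒] Suppose n ≡ 10 (mod 13). Write n = 13j + 10. Then (13j + 10)² = 169j² + 260j + 100 = 13(13j² + 20j + 7) + 9, so n² ≡ 9 (mod 13).

[⇐] This fails: take n = 3. Then 3² = 9 ≡ 9 (mod 13), yet 3 ≡ 3 (mod 13), not 10.

Only the forward direction holds.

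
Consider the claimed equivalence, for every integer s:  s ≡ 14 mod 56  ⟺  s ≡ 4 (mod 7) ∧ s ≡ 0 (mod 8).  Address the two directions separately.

(⇒) This fails: s = 14 gives 14 ≡ 14 (mod 56) but 14 ≡ 0 (mod 7), so the conjunction on the right does not hold.

(⇐) This fails: s = 32 satisfies both congruences on the right (32 ≡ 4 mod 7 and 32 ≡ 0 mod 8) yet 32 ≡ 32 (mod 56), not 14.

Neither implication holds.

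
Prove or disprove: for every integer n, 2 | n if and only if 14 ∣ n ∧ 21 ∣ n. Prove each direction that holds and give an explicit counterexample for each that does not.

(⟹) This fails: take n = 2. Certainly 2 ∣ 2, but 14 ∤ 2.

(⟸) Suppose 14 ∣ n and 21 ∣ n. Any common multiple of 14 and 21 is a multiple of their lcm; here lcm(14, 21) = 14·21/gcd(14, 21) = 294/7 = 42, so 42 ∣ n. Since 2 ∣ 42, it follows that 2 ∣ n.

Not equivalent: only (⇐) holds.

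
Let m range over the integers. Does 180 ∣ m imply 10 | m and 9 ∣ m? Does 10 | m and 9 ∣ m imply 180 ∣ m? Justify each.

Only the forward direction holds.

Converse. This fails: take m = 90. Both 10 ∣ 90 and 9 ∣ 90, yet 90 is not a multiple of 180 (since 90 = 0·180 + 90), so 180 ∤ 90.

Forward direction. If 180 ∣ m, write m = 180q. Since 180 = 18·10, m = 10·(18q), so 10 ∣ m; and since 180 = 20·9, m = 9·(20q), so 9 ∣ m.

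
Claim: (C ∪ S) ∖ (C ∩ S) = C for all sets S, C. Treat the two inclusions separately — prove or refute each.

(⊆) fails and (⊇) fails.

(⊆) This inclusion fails. Take S = {1}, C = ∅; then 1 ∈ (C ∪ S) ∖ (C ∩ S) but 1 ∉ C.

(⊇) This inclusion fails. Take S = {1}, C = {1}; then 1 ∈ C but 1 ∉ (C ∪ S) ∖ (C ∩ S).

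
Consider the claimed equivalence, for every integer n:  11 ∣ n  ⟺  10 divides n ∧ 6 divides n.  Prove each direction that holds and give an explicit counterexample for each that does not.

Forward direction. This fails: take n = 11. Certainly 11 ∣ 11, but 10 ∤ 11.

Converse. This fails: take n = 30. Both 10 ∣ 30 and 6 ∣ 30, yet 30 is not a multiple of 11 (since 30 = 2·11 + 8), so 11 ∤ 30.

Neither implication holds.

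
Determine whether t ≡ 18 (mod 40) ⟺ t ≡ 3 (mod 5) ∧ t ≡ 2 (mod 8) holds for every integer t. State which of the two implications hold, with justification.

Forward direction. Suppose t ≡ 18 (mod 40); write t = 40j + 18. Since 5 ∣ 40, reducing mod 5 gives t ≡ 18 ≡ 3 (mod 5); since 8 ∣ 40, reducing mod 8 gives t ≡ 18 ≡ 2 (mod 8).

Converse. If t ≡ 3 (mod 5) and t ≡ 2 (mod 8), then by the Chinese remainder theorem t ≡ 18 (mod 40). This is exactly t ≡ 18 (mod 40).

Equivalent; both directions hold.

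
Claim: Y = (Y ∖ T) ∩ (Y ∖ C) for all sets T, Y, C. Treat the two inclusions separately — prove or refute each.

(⊆) fails; (⊇) holds.

(⊇) Let x ∈ (Y ∖ T) ∩ (Y ∖ C). Then x ∈ Y and x ∉ T, C, from which x ∈ Y.

(⊆) This inclusion fails. Take T = {1}, Y = {1}, C = ∅; then 1 ∈ Y but 1 ∉ (Y ∖ T) ∩ (Y ∖ C).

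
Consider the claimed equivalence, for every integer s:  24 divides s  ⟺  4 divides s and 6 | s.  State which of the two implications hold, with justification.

Only the forward direction holds.

Forward direction. If 24 ∣ s, write s = 24q. Since 24 = 6·4, s = 4·(6q), so 4 ∣ s; and since 24 = 4·6, s = 6·(4q), so 6 ∣ s.

Converse. This fails: take s = 12. Both 4 ∣ 12 and 6 ∣ 12, yet 12 is not a multiple of 24 (since 12 = 0·24 + 12), so 24 ∤ 12.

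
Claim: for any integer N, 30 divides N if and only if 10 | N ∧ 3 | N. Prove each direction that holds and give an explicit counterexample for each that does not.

Forward direction. If 30 ∣ N, write N = 30q. Since 30 = 3·10, N = 10·(3q), so 10 ∣ N; and since 30 = 10·3, N = 3·(10q), so 3 ∣ N.

Converse. Suppose 10 ∣ N and 3 ∣ N. Any common multiple of 10 and 3 is a multiple of their lcm; here gcd(10, 3) = 1, so lcm(10, 3) = 10·3 = 30, so 30 ∣ N.

Equivalent; both directions hold.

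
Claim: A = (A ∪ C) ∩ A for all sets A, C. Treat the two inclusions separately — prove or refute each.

Both inclusions hold; the sets are equal.

(⟹) Let x ∈ A. Then either x ∈ A and x ∉ C; or x ∈ A ∩ C. In each case x ∈ (A ∪ C) ∩ A, so A ⊆ (A ∪ C) ∩ A.

(⟸) Let x ∈ (A ∪ C) ∩ A. Then either x ∈ A and x ∉ C; or x ∈ A ∩ C. In each case x ∈ A, so (A ∪ C) ∩ A ⊆ A.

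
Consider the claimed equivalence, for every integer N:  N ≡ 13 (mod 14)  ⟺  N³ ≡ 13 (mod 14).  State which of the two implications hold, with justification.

Only the forward implication holds.

Converse. This fails: take N = 3. Then 3³ = 27 ≡ 13 (mod 14), yet 3 ≡ 3 (mod 14), not 13.

Forward direction. Suppose N ≡ 13 (mod 14). Write N = 14j + 13. Then (14j + 13)³ = 2744j³ + 7644j² + 7098j + 2197 = 14(196j³ + 546j² + 507j + 156) + 13, so N³ ≡ 13 (mod 14).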